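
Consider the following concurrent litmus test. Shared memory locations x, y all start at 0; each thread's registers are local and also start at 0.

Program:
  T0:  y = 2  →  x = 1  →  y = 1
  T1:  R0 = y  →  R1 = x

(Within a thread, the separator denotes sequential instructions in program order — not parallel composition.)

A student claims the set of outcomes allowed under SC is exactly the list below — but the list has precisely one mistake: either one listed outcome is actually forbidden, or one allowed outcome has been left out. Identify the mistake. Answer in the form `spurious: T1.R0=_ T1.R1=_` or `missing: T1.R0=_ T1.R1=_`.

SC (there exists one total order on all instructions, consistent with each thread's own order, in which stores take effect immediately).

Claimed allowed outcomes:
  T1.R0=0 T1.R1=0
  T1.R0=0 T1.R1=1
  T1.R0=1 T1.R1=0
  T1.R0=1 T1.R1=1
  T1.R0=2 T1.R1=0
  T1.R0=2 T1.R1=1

outcome vector order: (T1.R0,T1.R1)
SC: 5 outcomes — {0/0 0/1 1/1 2/0 2/1}
claimed∖SC = {1/0}

spurious: T1.R0=1 T1.R1=0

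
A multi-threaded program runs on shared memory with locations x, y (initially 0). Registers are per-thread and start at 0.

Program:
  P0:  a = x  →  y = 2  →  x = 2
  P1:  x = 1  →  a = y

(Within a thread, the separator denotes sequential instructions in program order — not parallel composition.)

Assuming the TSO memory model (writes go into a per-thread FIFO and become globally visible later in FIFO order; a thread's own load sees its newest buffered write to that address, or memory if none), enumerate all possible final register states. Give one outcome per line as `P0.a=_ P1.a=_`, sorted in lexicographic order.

P0.a=0 P1.a=0
P0.a=0 P1.a=2
P0.a=1 P1.a=0
P0.a=1 P1.a=2

outcome vector order: (P0.a,P1.a)
|TSO outcomes| = 4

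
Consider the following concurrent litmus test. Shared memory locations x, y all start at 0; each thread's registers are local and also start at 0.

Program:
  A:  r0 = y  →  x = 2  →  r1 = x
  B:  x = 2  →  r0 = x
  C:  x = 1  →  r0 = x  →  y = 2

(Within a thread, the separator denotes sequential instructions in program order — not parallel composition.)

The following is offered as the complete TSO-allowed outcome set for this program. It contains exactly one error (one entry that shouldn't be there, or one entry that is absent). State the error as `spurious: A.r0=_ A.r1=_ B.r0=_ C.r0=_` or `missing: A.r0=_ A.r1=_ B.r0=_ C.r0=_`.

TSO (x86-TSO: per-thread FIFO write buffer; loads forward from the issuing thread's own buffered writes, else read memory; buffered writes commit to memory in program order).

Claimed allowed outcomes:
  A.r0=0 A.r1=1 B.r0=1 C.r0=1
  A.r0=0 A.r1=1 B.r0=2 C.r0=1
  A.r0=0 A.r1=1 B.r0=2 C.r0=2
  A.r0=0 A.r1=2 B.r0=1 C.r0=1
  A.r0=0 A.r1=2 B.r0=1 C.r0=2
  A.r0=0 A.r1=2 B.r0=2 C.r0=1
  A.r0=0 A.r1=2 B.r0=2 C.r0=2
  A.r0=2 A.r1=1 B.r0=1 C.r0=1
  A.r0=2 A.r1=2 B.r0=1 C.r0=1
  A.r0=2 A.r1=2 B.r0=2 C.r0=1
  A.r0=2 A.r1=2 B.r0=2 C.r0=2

spurious: A.r0=2 A.r1=1 B.r0=1 C.r0=1

outcome vector order: (A.r0,A.r1,B.r0,C.r0)
[TSO] allowed = {0111 0121 0122 0211 0212 0221 0222 2211 2221 2222}
claimed∖TSO = {2111}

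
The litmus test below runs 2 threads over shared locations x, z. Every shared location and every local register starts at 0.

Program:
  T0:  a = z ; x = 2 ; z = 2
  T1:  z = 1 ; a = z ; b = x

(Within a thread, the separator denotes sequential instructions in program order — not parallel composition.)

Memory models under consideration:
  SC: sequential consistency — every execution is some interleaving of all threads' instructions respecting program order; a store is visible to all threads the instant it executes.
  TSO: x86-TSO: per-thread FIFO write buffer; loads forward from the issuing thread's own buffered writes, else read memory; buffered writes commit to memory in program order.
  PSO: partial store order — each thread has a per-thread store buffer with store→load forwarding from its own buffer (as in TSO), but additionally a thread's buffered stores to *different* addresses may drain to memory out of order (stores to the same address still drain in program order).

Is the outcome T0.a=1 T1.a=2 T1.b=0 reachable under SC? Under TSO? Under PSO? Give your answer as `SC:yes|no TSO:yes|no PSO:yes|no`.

SC:no TSO:no PSO:yes

outcome vector order: (T0.a,T1.a,T1.b)
SC (6): (0,1,0), (0,1,2), (0,2,2), (1,1,0), (1,1,2), (1,2,2)
TSO (6): (0,1,0), (0,1,2), (0,2,2), (1,1,0), (1,1,2), (1,2,2)
PSO (8): (0,1,0), (0,1,2), (0,2,0), (0,2,2), (1,1,0), (1,1,2), (1,2,0), (1,2,2)
target (1,2,0) ∈ {PSO}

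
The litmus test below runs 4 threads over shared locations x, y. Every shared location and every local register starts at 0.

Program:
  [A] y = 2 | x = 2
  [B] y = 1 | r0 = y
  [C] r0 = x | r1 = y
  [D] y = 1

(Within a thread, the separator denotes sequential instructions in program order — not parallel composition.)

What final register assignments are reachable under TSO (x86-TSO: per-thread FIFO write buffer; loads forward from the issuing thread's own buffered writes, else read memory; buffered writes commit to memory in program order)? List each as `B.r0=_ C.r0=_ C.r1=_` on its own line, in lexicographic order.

outcome vector order: (B.r0,C.r0,C.r1)
|TSO outcomes| = 10

B.r0=1 C.r0=0 C.r1=0
B.r0=1 C.r0=0 C.r1=1
B.r0=1 C.r0=0 C.r1=2
B.r0=1 C.r0=2 C.r1=1
B.r0=1 C.r0=2 C.r1=2
B.r0=2 C.r0=0 C.r1=0
B.r0=2 C.r0=0 C.r1=1
B.r0=2 C.r0=0 C.r1=2
B.r0=2 C.r0=2 C.r1=1
B.r0=2 C.r0=2 C.r1=2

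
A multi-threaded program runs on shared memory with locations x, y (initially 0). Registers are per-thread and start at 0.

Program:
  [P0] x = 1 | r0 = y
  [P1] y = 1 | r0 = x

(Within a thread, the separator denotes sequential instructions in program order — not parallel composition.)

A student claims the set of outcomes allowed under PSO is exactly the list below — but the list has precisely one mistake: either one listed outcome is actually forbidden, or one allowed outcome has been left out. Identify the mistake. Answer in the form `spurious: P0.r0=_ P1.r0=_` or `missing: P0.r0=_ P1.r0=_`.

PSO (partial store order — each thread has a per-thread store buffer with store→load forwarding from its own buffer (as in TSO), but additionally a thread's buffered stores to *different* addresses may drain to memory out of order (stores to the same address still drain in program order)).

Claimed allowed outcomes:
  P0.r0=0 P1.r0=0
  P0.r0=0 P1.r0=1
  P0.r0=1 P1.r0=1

outcome vector order: (P0.r0,P1.r0)
under PSO → 00, 01, 10, 11
PSO∖claimed = {10}

missing: P0.r0=1 P1.r0=0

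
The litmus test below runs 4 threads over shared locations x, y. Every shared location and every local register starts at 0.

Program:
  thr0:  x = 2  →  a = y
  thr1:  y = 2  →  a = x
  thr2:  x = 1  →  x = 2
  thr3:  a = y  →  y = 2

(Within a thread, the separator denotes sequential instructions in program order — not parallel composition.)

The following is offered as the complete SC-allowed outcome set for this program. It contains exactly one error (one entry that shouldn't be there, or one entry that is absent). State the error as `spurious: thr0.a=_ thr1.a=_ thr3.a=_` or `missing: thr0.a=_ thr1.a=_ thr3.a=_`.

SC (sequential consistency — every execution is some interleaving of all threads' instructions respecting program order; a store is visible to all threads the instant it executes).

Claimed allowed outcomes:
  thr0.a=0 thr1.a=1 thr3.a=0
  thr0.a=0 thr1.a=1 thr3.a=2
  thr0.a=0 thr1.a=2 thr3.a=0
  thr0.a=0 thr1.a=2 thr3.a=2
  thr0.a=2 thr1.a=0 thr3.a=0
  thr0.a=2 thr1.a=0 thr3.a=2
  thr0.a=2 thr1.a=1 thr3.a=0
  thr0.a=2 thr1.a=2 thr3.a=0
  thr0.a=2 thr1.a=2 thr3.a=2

outcome vector order: (thr0.a,thr1.a,thr3.a)
SC: 10 outcomes — {010 012 020 022 200 202 210 212 220 222}
SC∖claimed = {212}

missing: thr0.a=2 thr1.a=1 thr3.a=2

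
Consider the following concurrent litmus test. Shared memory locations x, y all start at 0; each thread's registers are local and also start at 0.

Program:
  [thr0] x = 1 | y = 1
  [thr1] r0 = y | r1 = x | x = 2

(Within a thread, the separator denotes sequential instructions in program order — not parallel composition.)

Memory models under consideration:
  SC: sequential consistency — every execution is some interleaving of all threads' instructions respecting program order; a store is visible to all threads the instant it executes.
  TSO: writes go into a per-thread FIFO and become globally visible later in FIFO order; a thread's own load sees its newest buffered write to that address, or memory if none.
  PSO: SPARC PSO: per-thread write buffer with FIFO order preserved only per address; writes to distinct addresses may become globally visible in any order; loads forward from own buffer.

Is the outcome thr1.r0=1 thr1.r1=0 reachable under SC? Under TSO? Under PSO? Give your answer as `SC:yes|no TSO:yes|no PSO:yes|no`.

SC:no TSO:no PSO:yes

outcome vector order: (thr1.r0,thr1.r1)
SC (3): (0,0); (0,1); (1,1)
TSO (3): (0,0); (0,1); (1,1)
PSO (4): (0,0); (0,1); (1,0); (1,1)
target (1,0) ∈ {PSO}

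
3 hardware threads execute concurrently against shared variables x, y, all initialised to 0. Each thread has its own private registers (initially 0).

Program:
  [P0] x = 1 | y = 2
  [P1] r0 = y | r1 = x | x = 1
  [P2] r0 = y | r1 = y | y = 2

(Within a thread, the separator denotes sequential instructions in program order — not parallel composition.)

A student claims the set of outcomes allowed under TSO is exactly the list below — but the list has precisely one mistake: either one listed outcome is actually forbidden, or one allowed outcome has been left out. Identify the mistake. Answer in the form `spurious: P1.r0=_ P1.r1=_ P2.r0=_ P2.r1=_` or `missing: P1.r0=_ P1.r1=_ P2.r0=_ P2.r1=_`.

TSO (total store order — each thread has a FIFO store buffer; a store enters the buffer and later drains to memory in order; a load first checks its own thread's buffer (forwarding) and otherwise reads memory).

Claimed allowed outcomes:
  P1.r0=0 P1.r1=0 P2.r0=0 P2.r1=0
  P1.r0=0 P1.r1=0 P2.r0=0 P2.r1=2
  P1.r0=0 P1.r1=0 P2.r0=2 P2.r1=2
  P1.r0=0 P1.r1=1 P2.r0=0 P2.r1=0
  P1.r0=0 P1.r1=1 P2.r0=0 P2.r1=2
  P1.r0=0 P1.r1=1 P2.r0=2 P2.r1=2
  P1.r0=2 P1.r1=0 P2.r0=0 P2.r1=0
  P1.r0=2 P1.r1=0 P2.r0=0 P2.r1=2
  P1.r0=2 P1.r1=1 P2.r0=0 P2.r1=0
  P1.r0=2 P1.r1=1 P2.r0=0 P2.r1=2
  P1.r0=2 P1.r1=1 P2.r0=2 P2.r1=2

outcome vector order: (P1.r0,P1.r1,P2.r0,P2.r1)
[TSO] allowed = {0000 0002 0022 0100 0102 0122 2000 2100 2102 2122}
claimed∖TSO = {2002}

spurious: P1.r0=2 P1.r1=0 P2.r0=0 P2.r1=2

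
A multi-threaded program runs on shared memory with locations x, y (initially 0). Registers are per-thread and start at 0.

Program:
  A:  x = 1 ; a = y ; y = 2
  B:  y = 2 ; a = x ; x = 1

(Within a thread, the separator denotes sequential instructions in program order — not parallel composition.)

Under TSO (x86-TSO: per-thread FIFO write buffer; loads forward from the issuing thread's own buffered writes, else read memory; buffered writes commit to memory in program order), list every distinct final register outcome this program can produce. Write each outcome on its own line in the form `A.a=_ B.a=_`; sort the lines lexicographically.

A.a=0 B.a=0
A.a=0 B.a=1
A.a=2 B.a=0
A.a=2 B.a=1

outcome vector order: (A.a,B.a)
|TSO outcomes| = 4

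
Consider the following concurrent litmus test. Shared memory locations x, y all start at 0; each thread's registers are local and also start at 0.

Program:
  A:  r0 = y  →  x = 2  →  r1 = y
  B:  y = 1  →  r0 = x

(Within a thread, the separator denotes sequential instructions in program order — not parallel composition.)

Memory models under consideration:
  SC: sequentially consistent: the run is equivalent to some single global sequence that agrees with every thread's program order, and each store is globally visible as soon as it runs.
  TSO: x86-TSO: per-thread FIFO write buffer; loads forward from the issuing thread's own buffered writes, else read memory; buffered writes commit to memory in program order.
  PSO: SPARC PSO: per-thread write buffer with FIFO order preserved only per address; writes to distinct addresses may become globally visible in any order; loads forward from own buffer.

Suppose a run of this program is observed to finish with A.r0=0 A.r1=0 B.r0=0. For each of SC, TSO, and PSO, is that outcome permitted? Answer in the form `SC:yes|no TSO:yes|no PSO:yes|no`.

SC:no TSO:yes PSO:yes

outcome vector order: (A.r0,A.r1,B.r0)
SC: 5 outcomes — {(0,0,2); (0,1,0); (0,1,2); (1,1,0); (1,1,2)}
TSO: 6 outcomes — {(0,0,0); (0,0,2); (0,1,0); (0,1,2); (1,1,0); (1,1,2)}
PSO: 6 outcomes — {(0,0,0); (0,0,2); (0,1,0); (0,1,2); (1,1,0); (1,1,2)}
target (0,0,0) ∈ {TSO,PSO}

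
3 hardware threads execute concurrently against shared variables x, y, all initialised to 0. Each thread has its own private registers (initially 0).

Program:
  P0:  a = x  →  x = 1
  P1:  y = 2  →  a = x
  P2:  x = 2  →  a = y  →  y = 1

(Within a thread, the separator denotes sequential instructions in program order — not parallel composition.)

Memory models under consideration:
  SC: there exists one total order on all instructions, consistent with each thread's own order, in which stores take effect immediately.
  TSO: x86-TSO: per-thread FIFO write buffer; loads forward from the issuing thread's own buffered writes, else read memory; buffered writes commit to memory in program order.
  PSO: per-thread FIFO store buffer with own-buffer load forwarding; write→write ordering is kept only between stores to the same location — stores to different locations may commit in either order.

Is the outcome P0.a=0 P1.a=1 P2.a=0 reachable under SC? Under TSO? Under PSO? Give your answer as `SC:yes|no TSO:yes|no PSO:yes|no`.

outcome vector order: (P0.a,P1.a,P2.a)
under SC → <0 0 2> <0 1 0> <0 1 2> <0 2 0> <0 2 2> <2 0 2> <2 1 0> <2 1 2> <2 2 0> <2 2 2>
under TSO → <0 0 0> <0 0 2> <0 1 0> <0 1 2> <0 2 0> <0 2 2> <2 0 0> <2 0 2> <2 1 0> <2 1 2> <2 2 0> <2 2 2>
under PSO → <0 0 0> <0 0 2> <0 1 0> <0 1 2> <0 2 0> <0 2 2> <2 0 0> <2 0 2> <2 1 0> <2 1 2> <2 2 0> <2 2 2>
target <0 1 0> ∈ {SC,TSO,PSO}

SC:yes TSO:yes PSO:yes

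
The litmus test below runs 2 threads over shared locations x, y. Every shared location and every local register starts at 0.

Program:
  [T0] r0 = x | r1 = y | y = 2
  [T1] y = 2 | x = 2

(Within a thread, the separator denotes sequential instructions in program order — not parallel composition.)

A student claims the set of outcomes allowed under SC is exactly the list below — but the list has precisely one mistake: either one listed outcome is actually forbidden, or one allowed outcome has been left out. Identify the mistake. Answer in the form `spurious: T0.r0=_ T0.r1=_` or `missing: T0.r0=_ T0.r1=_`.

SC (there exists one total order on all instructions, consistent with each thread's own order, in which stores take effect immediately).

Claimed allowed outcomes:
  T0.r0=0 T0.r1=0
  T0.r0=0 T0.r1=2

outcome vector order: (T0.r0,T0.r1)
SC (3): <0 0>, <0 2>, <2 2>
SC∖claimed = {<2 2>}

missing: T0.r0=2 T0.r1=2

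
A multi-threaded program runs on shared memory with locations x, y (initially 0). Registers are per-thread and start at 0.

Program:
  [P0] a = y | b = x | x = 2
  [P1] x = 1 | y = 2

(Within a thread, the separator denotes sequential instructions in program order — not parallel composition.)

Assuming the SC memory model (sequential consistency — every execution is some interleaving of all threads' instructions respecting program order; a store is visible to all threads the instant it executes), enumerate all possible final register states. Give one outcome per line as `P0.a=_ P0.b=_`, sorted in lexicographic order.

P0.a=0 P0.b=0
P0.a=0 P0.b=1
P0.a=2 P0.b=1

outcome vector order: (P0.a,P0.b)
|SC outcomes| = 3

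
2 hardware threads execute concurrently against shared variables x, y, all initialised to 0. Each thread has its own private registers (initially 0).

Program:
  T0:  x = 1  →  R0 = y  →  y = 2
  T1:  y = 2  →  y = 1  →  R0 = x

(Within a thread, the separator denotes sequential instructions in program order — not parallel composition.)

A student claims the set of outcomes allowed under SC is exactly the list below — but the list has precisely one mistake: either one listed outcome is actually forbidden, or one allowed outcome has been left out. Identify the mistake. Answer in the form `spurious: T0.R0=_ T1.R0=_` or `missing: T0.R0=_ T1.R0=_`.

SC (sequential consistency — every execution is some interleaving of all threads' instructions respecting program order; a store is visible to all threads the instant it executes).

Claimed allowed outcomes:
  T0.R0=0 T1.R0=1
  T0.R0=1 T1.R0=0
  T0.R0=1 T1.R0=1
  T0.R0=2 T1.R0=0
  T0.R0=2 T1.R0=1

outcome vector order: (T0.R0,T1.R0)
[SC] allowed = {(0,1); (1,0); (1,1); (2,1)}
claimed∖SC = {(2,0)}

spurious: T0.R0=2 T1.R0=0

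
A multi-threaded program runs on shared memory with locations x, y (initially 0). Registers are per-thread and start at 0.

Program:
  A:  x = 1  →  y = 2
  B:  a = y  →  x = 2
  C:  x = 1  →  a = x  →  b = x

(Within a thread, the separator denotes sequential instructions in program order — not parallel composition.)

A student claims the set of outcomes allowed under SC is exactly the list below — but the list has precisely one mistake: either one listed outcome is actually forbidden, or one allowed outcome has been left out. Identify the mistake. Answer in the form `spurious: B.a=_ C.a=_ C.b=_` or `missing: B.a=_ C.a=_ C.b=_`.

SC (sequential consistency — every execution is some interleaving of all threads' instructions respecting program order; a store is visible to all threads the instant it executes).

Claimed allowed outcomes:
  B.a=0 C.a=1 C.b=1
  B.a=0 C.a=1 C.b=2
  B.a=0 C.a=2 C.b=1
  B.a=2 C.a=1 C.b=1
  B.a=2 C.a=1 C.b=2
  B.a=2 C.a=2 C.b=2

outcome vector order: (B.a,C.a,C.b)
[SC] allowed = {011, 012, 021, 022, 211, 212, 222}
SC∖claimed = {022}

missing: B.a=0 C.a=2 C.b=2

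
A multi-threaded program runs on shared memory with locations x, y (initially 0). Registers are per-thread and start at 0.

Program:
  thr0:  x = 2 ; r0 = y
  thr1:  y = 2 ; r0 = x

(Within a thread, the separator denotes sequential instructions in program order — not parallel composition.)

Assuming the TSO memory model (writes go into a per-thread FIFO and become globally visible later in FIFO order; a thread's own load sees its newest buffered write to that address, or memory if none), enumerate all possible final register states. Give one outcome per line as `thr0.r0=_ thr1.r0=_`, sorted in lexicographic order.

outcome vector order: (thr0.r0,thr1.r0)
|TSO outcomes| = 4

thr0.r0=0 thr1.r0=0
thr0.r0=0 thr1.r0=2
thr0.r0=2 thr1.r0=0
thr0.r0=2 thr1.r0=2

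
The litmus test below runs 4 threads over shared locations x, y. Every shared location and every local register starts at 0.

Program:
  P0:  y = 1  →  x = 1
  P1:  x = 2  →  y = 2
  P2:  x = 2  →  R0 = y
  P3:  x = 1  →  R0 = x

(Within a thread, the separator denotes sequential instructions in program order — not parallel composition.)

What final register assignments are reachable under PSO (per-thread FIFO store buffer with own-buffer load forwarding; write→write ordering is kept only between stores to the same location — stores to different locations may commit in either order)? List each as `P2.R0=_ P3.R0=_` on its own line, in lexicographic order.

P2.R0=0 P3.R0=1
P2.R0=0 P3.R0=2
P2.R0=1 P3.R0=1
P2.R0=1 P3.R0=2
P2.R0=2 P3.R0=1
P2.R0=2 P3.R0=2

outcome vector order: (P2.R0,P3.R0)
|PSO outcomes| = 6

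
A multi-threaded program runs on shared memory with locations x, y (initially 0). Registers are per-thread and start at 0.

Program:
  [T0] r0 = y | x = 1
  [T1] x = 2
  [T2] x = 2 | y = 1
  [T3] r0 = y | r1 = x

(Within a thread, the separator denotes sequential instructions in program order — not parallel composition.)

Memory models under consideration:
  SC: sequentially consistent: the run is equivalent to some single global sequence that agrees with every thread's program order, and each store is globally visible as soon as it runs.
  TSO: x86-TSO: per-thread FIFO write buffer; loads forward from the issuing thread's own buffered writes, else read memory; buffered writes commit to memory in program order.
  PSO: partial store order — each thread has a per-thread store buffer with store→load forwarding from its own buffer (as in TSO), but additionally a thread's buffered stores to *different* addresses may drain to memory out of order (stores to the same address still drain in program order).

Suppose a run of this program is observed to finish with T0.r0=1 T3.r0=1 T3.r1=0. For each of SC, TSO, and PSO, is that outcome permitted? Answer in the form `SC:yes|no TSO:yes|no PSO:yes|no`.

outcome vector order: (T0.r0,T3.r0,T3.r1)
[SC] allowed = {000; 001; 002; 011; 012; 100; 101; 102; 111; 112}
[TSO] allowed = {000; 001; 002; 011; 012; 100; 101; 102; 111; 112}
[PSO] allowed = {000; 001; 002; 010; 011; 012; 100; 101; 102; 110; 111; 112}
target 110 ∈ {PSO}

SC:no TSO:no PSO:yes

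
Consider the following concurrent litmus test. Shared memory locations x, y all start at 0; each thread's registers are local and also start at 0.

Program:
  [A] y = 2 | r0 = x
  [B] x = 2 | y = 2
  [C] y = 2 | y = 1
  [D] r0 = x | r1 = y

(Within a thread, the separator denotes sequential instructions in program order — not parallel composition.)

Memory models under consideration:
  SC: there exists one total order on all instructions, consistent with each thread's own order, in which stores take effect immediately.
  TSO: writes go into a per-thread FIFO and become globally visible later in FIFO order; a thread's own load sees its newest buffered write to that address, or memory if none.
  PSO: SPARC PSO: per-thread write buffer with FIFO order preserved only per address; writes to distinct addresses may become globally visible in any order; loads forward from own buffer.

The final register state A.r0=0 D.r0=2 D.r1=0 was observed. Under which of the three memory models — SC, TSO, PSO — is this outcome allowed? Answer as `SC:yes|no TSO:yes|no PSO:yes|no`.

SC:no TSO:yes PSO:yes

outcome vector order: (A.r0,D.r0,D.r1)
SC (11): (0,0,0), (0,0,1), (0,0,2), (0,2,1), (0,2,2), (2,0,0), (2,0,1), (2,0,2), (2,2,0), (2,2,1), (2,2,2)
TSO (12): (0,0,0), (0,0,1), (0,0,2), (0,2,0), (0,2,1), (0,2,2), (2,0,0), (2,0,1), (2,0,2), (2,2,0), (2,2,1), (2,2,2)
PSO (12): (0,0,0), (0,0,1), (0,0,2), (0,2,0), (0,2,1), (0,2,2), (2,0,0), (2,0,1), (2,0,2), (2,2,0), (2,2,1), (2,2,2)
target (0,2,0) ∈ {TSO,PSO}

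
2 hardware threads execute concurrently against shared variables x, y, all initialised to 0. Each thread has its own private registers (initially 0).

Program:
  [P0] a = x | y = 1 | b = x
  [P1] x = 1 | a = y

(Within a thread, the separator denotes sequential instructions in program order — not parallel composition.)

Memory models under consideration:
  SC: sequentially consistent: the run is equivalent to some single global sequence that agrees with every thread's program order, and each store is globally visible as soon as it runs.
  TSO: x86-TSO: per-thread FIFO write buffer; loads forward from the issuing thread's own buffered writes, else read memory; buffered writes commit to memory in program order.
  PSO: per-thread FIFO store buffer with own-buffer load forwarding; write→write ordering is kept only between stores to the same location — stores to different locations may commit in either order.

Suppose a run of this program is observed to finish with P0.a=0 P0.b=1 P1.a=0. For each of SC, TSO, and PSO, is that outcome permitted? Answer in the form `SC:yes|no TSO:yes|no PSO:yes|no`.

SC:yes TSO:yes PSO:yes

outcome vector order: (P0.a,P0.b,P1.a)
under SC → (0,0,1); (0,1,0); (0,1,1); (1,1,0); (1,1,1)
under TSO → (0,0,0); (0,0,1); (0,1,0); (0,1,1); (1,1,0); (1,1,1)
under PSO → (0,0,0); (0,0,1); (0,1,0); (0,1,1); (1,1,0); (1,1,1)
target (0,1,0) ∈ {SC,TSO,PSO}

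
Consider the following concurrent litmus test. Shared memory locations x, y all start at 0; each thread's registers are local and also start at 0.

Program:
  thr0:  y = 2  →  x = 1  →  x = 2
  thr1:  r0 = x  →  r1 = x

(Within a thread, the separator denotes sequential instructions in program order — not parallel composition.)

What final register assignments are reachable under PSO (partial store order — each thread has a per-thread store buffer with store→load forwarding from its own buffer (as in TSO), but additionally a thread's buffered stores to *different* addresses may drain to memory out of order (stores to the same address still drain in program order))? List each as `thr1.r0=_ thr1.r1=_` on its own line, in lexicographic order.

thr1.r0=0 thr1.r1=0
thr1.r0=0 thr1.r1=1
thr1.r0=0 thr1.r1=2
thr1.r0=1 thr1.r1=1
thr1.r0=1 thr1.r1=2
thr1.r0=2 thr1.r1=2

outcome vector order: (thr1.r0,thr1.r1)
|PSO outcomes| = 6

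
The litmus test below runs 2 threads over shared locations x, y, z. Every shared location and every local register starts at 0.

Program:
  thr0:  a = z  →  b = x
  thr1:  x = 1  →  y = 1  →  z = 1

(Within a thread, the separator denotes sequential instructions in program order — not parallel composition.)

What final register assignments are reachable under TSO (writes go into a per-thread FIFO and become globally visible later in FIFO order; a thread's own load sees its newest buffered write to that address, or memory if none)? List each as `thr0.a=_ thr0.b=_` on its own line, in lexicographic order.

outcome vector order: (thr0.a,thr0.b)
|TSO outcomes| = 3

thr0.a=0 thr0.b=0
thr0.a=0 thr0.b=1
thr0.a=1 thr0.b=1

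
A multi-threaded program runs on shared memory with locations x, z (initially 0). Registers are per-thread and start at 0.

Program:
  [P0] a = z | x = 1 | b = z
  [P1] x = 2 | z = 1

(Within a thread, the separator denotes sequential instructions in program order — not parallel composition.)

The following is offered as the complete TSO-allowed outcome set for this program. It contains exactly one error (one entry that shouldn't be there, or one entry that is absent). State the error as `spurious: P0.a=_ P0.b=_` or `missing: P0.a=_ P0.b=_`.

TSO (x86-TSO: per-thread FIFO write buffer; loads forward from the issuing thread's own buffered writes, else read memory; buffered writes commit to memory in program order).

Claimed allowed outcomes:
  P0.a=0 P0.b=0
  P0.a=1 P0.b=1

missing: P0.a=0 P0.b=1

outcome vector order: (P0.a,P0.b)
TSO (3): (0,0) (0,1) (1,1)
TSO∖claimed = {(0,1)}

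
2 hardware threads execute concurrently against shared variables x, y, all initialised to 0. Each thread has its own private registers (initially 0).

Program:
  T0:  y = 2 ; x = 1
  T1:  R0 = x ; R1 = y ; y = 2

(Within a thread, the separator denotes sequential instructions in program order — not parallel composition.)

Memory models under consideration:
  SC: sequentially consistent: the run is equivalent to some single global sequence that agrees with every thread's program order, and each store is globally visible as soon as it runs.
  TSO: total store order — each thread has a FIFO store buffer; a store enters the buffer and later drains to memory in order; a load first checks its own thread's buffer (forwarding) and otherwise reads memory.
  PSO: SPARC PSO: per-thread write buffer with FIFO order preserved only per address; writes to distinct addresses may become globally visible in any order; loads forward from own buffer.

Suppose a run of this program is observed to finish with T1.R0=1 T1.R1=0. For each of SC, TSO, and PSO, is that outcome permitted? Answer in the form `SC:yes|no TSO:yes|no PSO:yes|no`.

SC:no TSO:no PSO:yes

outcome vector order: (T1.R0,T1.R1)
under SC → (0,0) (0,2) (1,2)
under TSO → (0,0) (0,2) (1,2)
under PSO → (0,0) (0,2) (1,0) (1,2)
target (1,0) ∈ {PSO}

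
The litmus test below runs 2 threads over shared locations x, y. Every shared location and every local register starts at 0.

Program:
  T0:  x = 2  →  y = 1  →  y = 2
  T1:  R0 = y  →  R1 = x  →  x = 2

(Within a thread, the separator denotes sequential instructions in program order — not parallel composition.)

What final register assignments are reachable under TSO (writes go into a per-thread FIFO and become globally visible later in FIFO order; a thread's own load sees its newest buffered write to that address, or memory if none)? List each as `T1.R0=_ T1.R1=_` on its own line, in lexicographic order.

T1.R0=0 T1.R1=0
T1.R0=0 T1.R1=2
T1.R0=1 T1.R1=2
T1.R0=2 T1.R1=2

outcome vector order: (T1.R0,T1.R1)
|TSO outcomes| = 4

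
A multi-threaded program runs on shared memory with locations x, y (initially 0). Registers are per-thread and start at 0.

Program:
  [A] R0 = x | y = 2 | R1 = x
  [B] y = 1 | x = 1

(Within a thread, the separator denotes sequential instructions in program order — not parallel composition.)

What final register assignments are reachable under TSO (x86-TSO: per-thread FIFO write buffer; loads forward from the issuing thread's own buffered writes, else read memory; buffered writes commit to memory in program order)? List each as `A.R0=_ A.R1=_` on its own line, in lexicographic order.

outcome vector order: (A.R0,A.R1)
|TSO outcomes| = 3

A.R0=0 A.R1=0
A.R0=0 A.R1=1
A.R0=1 A.R1=1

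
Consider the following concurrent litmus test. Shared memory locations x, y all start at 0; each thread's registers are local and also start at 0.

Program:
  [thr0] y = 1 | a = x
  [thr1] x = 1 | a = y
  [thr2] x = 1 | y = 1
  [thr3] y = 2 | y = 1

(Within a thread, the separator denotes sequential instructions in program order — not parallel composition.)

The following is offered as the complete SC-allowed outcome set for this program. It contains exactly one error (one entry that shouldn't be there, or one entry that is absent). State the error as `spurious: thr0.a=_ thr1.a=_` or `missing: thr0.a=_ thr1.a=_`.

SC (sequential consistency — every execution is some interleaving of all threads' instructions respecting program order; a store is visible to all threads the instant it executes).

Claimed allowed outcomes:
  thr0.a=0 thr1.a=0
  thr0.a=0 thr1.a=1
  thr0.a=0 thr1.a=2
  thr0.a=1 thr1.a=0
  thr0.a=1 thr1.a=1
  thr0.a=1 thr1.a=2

outcome vector order: (thr0.a,thr1.a)
SC (5): <0 1>, <0 2>, <1 0>, <1 1>, <1 2>
claimed∖SC = {<0 0>}

spurious: thr0.a=0 thr1.a=0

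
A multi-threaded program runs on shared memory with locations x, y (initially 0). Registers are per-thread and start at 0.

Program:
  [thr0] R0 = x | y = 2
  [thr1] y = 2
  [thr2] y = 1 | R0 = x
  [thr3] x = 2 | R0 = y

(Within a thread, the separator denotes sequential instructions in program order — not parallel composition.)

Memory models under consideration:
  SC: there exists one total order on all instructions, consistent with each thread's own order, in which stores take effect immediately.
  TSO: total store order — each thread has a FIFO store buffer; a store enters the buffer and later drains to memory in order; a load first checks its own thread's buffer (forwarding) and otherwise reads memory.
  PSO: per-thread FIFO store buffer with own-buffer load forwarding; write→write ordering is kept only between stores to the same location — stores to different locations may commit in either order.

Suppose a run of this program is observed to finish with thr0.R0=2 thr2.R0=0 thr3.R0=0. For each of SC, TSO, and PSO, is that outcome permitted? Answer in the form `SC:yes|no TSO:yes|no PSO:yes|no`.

outcome vector order: (thr0.R0,thr2.R0,thr3.R0)
SC: 10 outcomes — {(0,0,1) (0,0,2) (0,2,0) (0,2,1) (0,2,2) (2,0,1) (2,0,2) (2,2,0) (2,2,1) (2,2,2)}
TSO: 12 outcomes — {(0,0,0) (0,0,1) (0,0,2) (0,2,0) (0,2,1) (0,2,2) (2,0,0) (2,0,1) (2,0,2) (2,2,0) (2,2,1) (2,2,2)}
PSO: 12 outcomes — {(0,0,0) (0,0,1) (0,0,2) (0,2,0) (0,2,1) (0,2,2) (2,0,0) (2,0,1) (2,0,2) (2,2,0) (2,2,1) (2,2,2)}
target (2,0,0) ∈ {TSO,PSO}

SC:no TSO:yes PSO:yes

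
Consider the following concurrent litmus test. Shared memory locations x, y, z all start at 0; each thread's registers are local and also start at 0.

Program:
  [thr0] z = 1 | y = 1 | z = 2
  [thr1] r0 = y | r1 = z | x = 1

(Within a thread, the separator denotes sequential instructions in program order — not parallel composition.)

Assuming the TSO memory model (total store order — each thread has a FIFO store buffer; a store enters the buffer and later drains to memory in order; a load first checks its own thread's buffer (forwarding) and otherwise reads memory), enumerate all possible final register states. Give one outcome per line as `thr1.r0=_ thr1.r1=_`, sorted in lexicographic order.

thr1.r0=0 thr1.r1=0
thr1.r0=0 thr1.r1=1
thr1.r0=0 thr1.r1=2
thr1.r0=1 thr1.r1=1
thr1.r0=1 thr1.r1=2

outcome vector order: (thr1.r0,thr1.r1)
|TSO outcomes| = 5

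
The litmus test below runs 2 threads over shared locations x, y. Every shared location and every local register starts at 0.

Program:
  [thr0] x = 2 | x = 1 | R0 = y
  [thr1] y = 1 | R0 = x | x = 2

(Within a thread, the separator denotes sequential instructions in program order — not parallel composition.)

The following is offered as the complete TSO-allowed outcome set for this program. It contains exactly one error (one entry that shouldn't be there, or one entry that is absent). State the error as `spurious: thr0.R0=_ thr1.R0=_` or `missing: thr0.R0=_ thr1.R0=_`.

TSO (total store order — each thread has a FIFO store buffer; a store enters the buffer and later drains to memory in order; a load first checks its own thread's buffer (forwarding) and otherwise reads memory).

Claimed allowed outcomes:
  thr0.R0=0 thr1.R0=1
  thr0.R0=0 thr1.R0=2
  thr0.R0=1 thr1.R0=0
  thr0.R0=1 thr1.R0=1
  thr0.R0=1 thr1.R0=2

missing: thr0.R0=0 thr1.R0=0

outcome vector order: (thr0.R0,thr1.R0)
TSO (6): (0,0), (0,1), (0,2), (1,0), (1,1), (1,2)
TSO∖claimed = {(0,0)}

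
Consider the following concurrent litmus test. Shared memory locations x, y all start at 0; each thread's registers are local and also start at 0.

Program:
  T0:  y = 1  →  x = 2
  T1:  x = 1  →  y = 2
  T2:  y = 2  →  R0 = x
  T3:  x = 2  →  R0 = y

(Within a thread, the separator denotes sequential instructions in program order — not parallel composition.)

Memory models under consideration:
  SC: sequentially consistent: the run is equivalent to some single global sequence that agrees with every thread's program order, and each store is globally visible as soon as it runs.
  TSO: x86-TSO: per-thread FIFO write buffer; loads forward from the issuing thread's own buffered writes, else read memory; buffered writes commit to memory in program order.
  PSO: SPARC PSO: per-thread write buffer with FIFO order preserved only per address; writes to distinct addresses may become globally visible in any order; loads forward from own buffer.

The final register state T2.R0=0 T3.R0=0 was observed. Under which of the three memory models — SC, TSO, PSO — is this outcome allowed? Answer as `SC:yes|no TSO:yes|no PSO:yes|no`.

outcome vector order: (T2.R0,T3.R0)
[SC] allowed = {(0,1), (0,2), (1,0), (1,1), (1,2), (2,0), (2,1), (2,2)}
[TSO] allowed = {(0,0), (0,1), (0,2), (1,0), (1,1), (1,2), (2,0), (2,1), (2,2)}
[PSO] allowed = {(0,0), (0,1), (0,2), (1,0), (1,1), (1,2), (2,0), (2,1), (2,2)}
target (0,0) ∈ {TSO,PSO}

SC:no TSO:yes PSO:yes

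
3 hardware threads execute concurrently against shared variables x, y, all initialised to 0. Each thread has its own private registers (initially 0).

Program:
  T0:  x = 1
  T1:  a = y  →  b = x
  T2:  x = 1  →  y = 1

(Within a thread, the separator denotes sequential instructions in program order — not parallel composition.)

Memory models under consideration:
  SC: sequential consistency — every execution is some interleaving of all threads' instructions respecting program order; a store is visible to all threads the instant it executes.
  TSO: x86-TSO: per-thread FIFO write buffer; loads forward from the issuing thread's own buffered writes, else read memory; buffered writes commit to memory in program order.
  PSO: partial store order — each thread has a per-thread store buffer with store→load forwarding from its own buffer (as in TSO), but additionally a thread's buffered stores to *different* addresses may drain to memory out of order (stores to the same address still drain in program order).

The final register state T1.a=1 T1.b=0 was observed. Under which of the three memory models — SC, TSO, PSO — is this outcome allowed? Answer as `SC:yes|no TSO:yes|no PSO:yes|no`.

outcome vector order: (T1.a,T1.b)
under SC → 0/0; 0/1; 1/1
under TSO → 0/0; 0/1; 1/1
under PSO → 0/0; 0/1; 1/0; 1/1
target 1/0 ∈ {PSO}

SC:no TSO:no PSO:yes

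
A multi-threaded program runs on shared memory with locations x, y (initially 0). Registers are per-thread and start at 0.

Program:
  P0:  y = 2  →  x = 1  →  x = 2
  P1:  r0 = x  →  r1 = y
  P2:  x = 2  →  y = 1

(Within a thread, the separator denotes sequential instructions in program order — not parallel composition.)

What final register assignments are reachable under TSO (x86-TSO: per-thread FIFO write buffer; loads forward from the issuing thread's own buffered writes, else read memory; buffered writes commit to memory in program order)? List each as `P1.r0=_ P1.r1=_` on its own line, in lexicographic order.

P1.r0=0 P1.r1=0
P1.r0=0 P1.r1=1
P1.r0=0 P1.r1=2
P1.r0=1 P1.r1=1
P1.r0=1 P1.r1=2
P1.r0=2 P1.r1=0
P1.r0=2 P1.r1=1
P1.r0=2 P1.r1=2

outcome vector order: (P1.r0,P1.r1)
|TSO outcomes| = 8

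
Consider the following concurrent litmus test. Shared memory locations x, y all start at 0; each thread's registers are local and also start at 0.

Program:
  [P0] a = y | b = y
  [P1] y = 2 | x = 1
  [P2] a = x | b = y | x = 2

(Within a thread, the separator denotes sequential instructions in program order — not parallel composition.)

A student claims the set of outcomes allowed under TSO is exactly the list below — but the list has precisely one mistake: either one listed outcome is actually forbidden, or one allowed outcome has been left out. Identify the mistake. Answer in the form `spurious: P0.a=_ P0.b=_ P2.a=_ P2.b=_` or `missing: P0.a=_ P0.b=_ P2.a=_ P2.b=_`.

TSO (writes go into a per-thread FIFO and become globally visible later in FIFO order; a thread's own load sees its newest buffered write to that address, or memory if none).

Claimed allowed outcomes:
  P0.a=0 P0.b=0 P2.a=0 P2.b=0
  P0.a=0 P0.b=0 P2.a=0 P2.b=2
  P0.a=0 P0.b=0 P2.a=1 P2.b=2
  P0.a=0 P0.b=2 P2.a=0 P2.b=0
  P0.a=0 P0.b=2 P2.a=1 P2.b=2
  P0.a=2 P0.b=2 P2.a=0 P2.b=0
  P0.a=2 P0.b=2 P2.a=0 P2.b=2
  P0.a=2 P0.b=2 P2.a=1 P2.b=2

outcome vector order: (P0.a,P0.b,P2.a,P2.b)
[TSO] allowed = {0/0/0/0; 0/0/0/2; 0/0/1/2; 0/2/0/0; 0/2/0/2; 0/2/1/2; 2/2/0/0; 2/2/0/2; 2/2/1/2}
TSO∖claimed = {0/2/0/2}

missing: P0.a=0 P0.b=2 P2.a=0 P2.b=2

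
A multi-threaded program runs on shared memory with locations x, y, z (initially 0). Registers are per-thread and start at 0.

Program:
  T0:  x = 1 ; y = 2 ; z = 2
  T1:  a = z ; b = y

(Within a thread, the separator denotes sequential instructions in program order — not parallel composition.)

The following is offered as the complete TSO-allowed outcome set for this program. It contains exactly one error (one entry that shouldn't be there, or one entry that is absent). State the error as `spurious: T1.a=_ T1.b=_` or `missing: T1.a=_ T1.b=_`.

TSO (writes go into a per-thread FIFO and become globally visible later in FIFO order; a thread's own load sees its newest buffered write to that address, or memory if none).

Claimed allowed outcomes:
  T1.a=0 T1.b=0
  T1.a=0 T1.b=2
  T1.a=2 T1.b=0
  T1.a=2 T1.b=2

outcome vector order: (T1.a,T1.b)
TSO (3): 0/0, 0/2, 2/2
claimed∖TSO = {2/0}

spurious: T1.a=2 T1.b=0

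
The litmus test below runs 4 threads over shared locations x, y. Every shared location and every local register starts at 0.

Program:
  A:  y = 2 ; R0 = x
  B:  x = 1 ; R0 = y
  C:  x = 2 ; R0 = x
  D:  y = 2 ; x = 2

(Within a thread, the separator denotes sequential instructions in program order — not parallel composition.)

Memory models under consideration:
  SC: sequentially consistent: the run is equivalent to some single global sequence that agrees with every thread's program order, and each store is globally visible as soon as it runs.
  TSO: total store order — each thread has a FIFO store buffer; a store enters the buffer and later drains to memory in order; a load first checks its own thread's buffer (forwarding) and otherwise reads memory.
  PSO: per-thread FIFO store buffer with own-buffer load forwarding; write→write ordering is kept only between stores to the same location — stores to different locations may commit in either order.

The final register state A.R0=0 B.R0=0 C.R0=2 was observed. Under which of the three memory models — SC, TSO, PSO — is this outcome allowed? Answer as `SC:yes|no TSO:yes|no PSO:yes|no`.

outcome vector order: (A.R0,B.R0,C.R0)
SC (10): <0 2 1>, <0 2 2>, <1 0 1>, <1 0 2>, <1 2 1>, <1 2 2>, <2 0 1>, <2 0 2>, <2 2 1>, <2 2 2>
TSO (12): <0 0 1>, <0 0 2>, <0 2 1>, <0 2 2>, <1 0 1>, <1 0 2>, <1 2 1>, <1 2 2>, <2 0 1>, <2 0 2>, <2 2 1>, <2 2 2>
PSO (12): <0 0 1>, <0 0 2>, <0 2 1>, <0 2 2>, <1 0 1>, <1 0 2>, <1 2 1>, <1 2 2>, <2 0 1>, <2 0 2>, <2 2 1>, <2 2 2>
target <0 0 2> ∈ {TSO,PSO}

SC:no TSO:yes PSO:yes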